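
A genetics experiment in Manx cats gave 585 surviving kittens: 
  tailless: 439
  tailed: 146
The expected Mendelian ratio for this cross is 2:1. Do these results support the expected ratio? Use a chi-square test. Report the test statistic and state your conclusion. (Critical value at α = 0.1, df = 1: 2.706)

18.469; not consistent

The 2:1 ratio has 3 parts, so with N = 585 the expected counts are:
  tailless: 585 × 2/3 = 390
  tailed: 585 × 1/3 = 195
χ² = Σ (O − E)² / E
  tailless: (439 − 390)² / 390 = 6.1564
  tailed: (146 − 195)² / 195 = 12.3128
χ² = 6.1564 + 12.3128 = 18.4692 ≈ 18.469
Degrees of freedom = 2 − 1 = 1; critical value at α = 0.1 is 2.706.
Since 18.469 > 2.706, we reject the null hypothesis — the data do not fit the 2:1 ratio.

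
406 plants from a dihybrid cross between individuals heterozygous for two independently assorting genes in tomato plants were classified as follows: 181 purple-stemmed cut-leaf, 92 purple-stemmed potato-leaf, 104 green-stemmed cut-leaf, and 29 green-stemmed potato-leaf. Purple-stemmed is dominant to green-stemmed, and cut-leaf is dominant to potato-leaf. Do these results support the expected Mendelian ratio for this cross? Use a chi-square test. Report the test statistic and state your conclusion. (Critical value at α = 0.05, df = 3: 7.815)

23.863; not consistent

A dihybrid F₂ with independent assortment and complete dominance at both loci gives a 9:3:3:1 phenotypic ratio.
The 9:3:3:1 ratio has 16 parts, so with N = 406 the expected counts are:
  purple-stemmed cut-leaf: 406 × 9/16 = 228.375
  purple-stemmed potato-leaf: 406 × 3/16 = 76.125
  green-stemmed cut-leaf: 406 × 3/16 = 76.125
  green-stemmed potato-leaf: 406 × 1/16 = 25.375
χ² = Σ (O − E)² / E
  purple-stemmed cut-leaf: (181 − 228.375)² / 228.375 = 9.8277
  purple-stemmed potato-leaf: (92 − 76.125)² / 76.125 = 3.3106
  green-stemmed cut-leaf: (104 − 76.125)² / 76.125 = 10.2071
  green-stemmed potato-leaf: (29 − 25.375)² / 25.375 = 0.5179
χ² = 9.8277 + 3.3106 + 10.2071 + 0.5179 = 23.8633 ≈ 23.863
Degrees of freedom = 4 − 1 = 3; critical value at α = 0.05 is 7.815.
Since 23.863 > 7.815, we reject the null hypothesis — the data do not fit the 9:3:3:1 ratio.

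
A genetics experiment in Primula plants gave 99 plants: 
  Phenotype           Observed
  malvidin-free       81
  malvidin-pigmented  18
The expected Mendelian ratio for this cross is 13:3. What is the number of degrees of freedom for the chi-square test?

1

A goodness-of-fit test with 2 phenotype classes has df = 2 − 1 = 1.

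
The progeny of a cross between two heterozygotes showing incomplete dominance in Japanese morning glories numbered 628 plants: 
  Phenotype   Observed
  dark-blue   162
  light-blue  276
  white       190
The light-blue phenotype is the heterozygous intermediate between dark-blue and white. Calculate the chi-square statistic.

With incomplete dominance, a heterozygote × heterozygote cross gives a 1:2:1 phenotypic ratio.
The 1:2:1 ratio has 4 parts, so with N = 628 the expected counts are:
  dark-blue: 628 × 1/4 = 157
  light-blue: 628 × 2/4 = 314
  white: 628 × 1/4 = 157
χ² = Σ (O − E)² / E
  dark-blue: (162 − 157)² / 157 = 0.1592
  light-blue: (276 − 314)² / 314 = 4.5987
  white: (190 − 157)² / 157 = 6.9363
χ² = 0.1592 + 4.5987 + 6.9363 = 11.6942 ≈ 11.694

11.694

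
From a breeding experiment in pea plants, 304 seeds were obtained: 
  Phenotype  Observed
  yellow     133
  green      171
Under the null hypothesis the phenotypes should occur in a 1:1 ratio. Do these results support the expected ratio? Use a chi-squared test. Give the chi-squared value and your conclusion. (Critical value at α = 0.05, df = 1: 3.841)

Total ratio parts = 2. Expected numbers out of 304:
  yellow: 304 × 1/2 = 152
  green: 304 × 1/2 = 152
χ² = Σ (O − E)² / E
  yellow: (133 − 152)² / 152 = 2.3750
  green: (171 − 152)² / 152 = 2.3750
χ² = 2.3750 + 2.3750 = 4.750
Degrees of freedom = 2 − 1 = 1; critical value at α = 0.05 is 3.841.
Since 4.750 > 3.841, we reject the null hypothesis — the data do not fit the 1:1 ratio.

4.750; not consistent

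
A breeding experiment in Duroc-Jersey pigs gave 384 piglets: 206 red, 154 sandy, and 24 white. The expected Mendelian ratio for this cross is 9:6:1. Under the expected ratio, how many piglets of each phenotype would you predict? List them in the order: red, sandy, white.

216, 144, 24

The 9:6:1 ratio has 16 parts, so with N = 384 the expected counts are:
  red: 384 × 9/16 = 216
  sandy: 384 × 6/16 = 144
  white: 384 × 1/16 = 24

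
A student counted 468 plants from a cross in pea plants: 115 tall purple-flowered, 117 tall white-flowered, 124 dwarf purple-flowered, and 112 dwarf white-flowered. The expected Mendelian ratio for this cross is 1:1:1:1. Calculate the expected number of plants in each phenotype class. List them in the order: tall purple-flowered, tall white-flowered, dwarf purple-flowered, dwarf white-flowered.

Expected counts for N = 468 under a 1:1:1:1 ratio (total parts = 4):
  tall purple-flowered: 468 × 1/4 = 117
  tall white-flowered: 468 × 1/4 = 117
  dwarf purple-flowered: 468 × 1/4 = 117
  dwarf white-flowered: 468 × 1/4 = 117

117, 117, 117, 117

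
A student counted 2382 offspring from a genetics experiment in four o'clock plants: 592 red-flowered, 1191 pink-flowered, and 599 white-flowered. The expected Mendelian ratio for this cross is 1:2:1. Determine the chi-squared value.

Under the 1:2:1 hypothesis (Σ ratio = 4, N = 2382):
  red-flowered: 2382 × 1/4 = 595.5
  pink-flowered: 2382 × 2/4 = 1191
  white-flowered: 2382 × 1/4 = 595.5
χ² = Σ (O − E)² / E
  red-flowered: (592 − 595.5)² / 595.5 = 0.0206
  pink-flowered: (1191 − 1191)² / 1191 = 0.0000
  white-flowered: (599 − 595.5)² / 595.5 = 0.0206
χ² = 0.0206 + 0.0000 + 0.0206 = 0.0412 ≈ 0.041

0.041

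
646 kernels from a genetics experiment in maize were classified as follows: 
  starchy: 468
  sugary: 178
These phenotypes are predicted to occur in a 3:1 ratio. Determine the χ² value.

The 3:1 ratio has 4 parts, so with N = 646 the expected counts are:
  starchy: 646 × 3/4 = 484.5
  sugary: 646 × 1/4 = 161.5
χ² = Σ (O − E)² / E
  starchy: (468 − 484.5)² / 484.5 = 0.5619
  sugary: (178 − 161.5)² / 161.5 = 1.6858
χ² = 0.5619 + 1.6858 = 2.2477 ≈ 2.248

2.248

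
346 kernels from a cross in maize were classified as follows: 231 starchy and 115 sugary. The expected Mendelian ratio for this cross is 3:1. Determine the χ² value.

12.520

Expected counts for N = 346 under a 3:1 ratio (total parts = 4):
  starchy: 346 × 3/4 = 259.5
  sugary: 346 × 1/4 = 86.5
χ² = Σ (O − E)² / E
  starchy: (231 − 259.5)² / 259.5 = 3.1301
  sugary: (115 − 86.5)² / 86.5 = 9.3902
χ² = 3.1301 + 9.3902 = 12.5203 ≈ 12.520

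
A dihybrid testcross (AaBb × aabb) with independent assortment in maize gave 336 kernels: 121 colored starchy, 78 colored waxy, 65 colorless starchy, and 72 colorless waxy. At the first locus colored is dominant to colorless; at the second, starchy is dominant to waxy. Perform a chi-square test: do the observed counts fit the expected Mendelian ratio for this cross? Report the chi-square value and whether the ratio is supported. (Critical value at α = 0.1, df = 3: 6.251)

22.738; not consistent

A dihybrid testcross with independent assortment gives a 1:1:1:1 ratio.
Under the 1:1:1:1 hypothesis (Σ ratio = 4, N = 336):
  colored starchy: 336 × 1/4 = 84
  colored waxy: 336 × 1/4 = 84
  colorless starchy: 336 × 1/4 = 84
  colorless waxy: 336 × 1/4 = 84
χ² = Σ (O − E)² / E
  colored starchy: (121 − 84)² / 84 = 16.2976
  colored waxy: (78 − 84)² / 84 = 0.4286
  colorless starchy: (65 − 84)² / 84 = 4.2976
  colorless waxy: (72 − 84)² / 84 = 1.7143
χ² = 16.2976 + 0.4286 + 4.2976 + 1.7143 = 22.7381 ≈ 22.738
Degrees of freedom = 4 − 1 = 3; critical value at α = 0.1 is 6.251.
Since 22.738 > 6.251, we reject the null hypothesis — the data do not fit the 1:1:1:1 ratio.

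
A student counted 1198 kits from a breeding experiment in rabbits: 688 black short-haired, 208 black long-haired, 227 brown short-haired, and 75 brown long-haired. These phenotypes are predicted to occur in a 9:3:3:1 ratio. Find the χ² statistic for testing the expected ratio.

1.552

Total ratio parts = 16. Expected numbers out of 1198:
  black short-haired: 1198 × 9/16 = 673.875
  black long-haired: 1198 × 3/16 = 224.625
  brown short-haired: 1198 × 3/16 = 224.625
  brown long-haired: 1198 × 1/16 = 74.875
χ² = Σ (O − E)² / E
  black short-haired: (688 − 673.875)² / 673.875 = 0.2961
  black long-haired: (208 − 224.625)² / 224.625 = 1.2305
  brown short-haired: (227 − 224.625)² / 224.625 = 0.0251
  brown long-haired: (75 − 74.875)² / 74.875 = 0.0002
χ² = 0.2961 + 1.2305 + 0.0251 + 0.0002 = 1.5519 ≈ 1.552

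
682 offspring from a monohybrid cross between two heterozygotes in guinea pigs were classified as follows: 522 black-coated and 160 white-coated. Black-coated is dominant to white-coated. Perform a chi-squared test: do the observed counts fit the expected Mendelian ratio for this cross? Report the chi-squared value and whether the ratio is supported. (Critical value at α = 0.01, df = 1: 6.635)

For a monohybrid cross between heterozygotes with complete dominance, the expected phenotypic ratio is 3:1.
The 3:1 ratio has 4 parts, so with N = 682 the expected counts are:
  black-coated: 682 × 3/4 = 511.5
  white-coated: 682 × 1/4 = 170.5
χ² = Σ (O − E)² / E
  black-coated: (522 − 511.5)² / 511.5 = 0.2155
  white-coated: (160 − 170.5)² / 170.5 = 0.6466
χ² = 0.2155 + 0.6466 = 0.8621 ≈ 0.862
Degrees of freedom = 2 − 1 = 1; critical value at α = 0.01 is 6.635.
Since 0.862 < 6.635, we fail to reject the null hypothesis — the data are consistent with the 3:1 ratio.

0.862; consistent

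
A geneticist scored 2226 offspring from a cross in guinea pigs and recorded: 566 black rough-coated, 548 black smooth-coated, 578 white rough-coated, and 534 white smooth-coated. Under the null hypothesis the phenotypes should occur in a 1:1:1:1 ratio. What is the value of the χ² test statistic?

2.032

Under the 1:1:1:1 hypothesis (Σ ratio = 4, N = 2226):
  black rough-coated: 2226 × 1/4 = 556.5
  black smooth-coated: 2226 × 1/4 = 556.5
  white rough-coated: 2226 × 1/4 = 556.5
  white smooth-coated: 2226 × 1/4 = 556.5
χ² = Σ (O − E)² / E
  black rough-coated: (566 − 556.5)² / 556.5 = 0.1622
  black smooth-coated: (548 − 556.5)² / 556.5 = 0.1298
  white rough-coated: (578 − 556.5)² / 556.5 = 0.8306
  white smooth-coated: (534 − 556.5)² / 556.5 = 0.9097
χ² = 0.1622 + 0.1298 + 0.8306 + 0.9097 = 2.0323 ≈ 2.032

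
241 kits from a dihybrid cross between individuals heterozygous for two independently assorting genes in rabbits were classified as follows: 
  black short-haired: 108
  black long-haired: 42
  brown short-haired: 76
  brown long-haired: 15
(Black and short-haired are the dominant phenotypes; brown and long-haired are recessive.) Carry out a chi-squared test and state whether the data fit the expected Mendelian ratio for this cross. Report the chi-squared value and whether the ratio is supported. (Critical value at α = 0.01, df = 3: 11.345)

A dihybrid F₂ with independent assortment and complete dominance at both loci gives a 9:3:3:1 phenotypic ratio.
The 9:3:3:1 ratio has 16 parts, so with N = 241 the expected counts are:
  black short-haired: 241 × 9/16 = 135.5625
  black long-haired: 241 × 3/16 = 45.1875
  brown short-haired: 241 × 3/16 = 45.1875
  brown long-haired: 241 × 1/16 = 15.0625
χ² = Σ (O − E)² / E
  black short-haired: (108 − 135.5625)² / 135.5625 = 5.6040
  black long-haired: (42 − 45.1875)² / 45.1875 = 0.2248
  brown short-haired: (76 − 45.1875)² / 45.1875 = 21.0105
  brown long-haired: (15 − 15.0625)² / 15.0625 = 0.0003
χ² = 5.6040 + 0.2248 + 21.0105 + 0.0003 = 26.8396 ≈ 26.840
Degrees of freedom = 4 − 1 = 3; critical value at α = 0.01 is 11.345.
Since 26.840 > 11.345, we reject the null hypothesis — the data do not fit the 9:3:3:1 ratio.

26.840; not consistent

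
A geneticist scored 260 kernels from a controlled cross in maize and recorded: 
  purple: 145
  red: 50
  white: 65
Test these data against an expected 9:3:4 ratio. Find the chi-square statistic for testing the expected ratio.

Expected counts for N = 260 under a 9:3:4 ratio (total parts = 16):
  purple: 260 × 9/16 = 146.25
  red: 260 × 3/16 = 48.75
  white: 260 × 4/16 = 65
χ² = Σ (O − E)² / E
  purple: (145 − 146.25)² / 146.25 = 0.0107
  red: (50 − 48.75)² / 48.75 = 0.0321
  white: (65 − 65)² / 65 = 0.0000
χ² = 0.0107 + 0.0321 + 0.0000 = 0.0428 ≈ 0.043

0.043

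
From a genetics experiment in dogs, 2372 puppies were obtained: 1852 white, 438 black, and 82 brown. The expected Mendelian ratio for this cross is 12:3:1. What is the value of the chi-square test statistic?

32.704

Under the 12:3:1 hypothesis (Σ ratio = 16, N = 2372):
  white: 2372 × 12/16 = 1779
  black: 2372 × 3/16 = 444.75
  brown: 2372 × 1/16 = 148.25
χ² = Σ (O − E)² / E
  white: (1852 − 1779)² / 1779 = 2.9955
  black: (438 − 444.75)² / 444.75 = 0.1024
  brown: (82 − 148.25)² / 148.25 = 29.6058
χ² = 2.9955 + 0.1024 + 29.6058 = 32.7037 ≈ 32.704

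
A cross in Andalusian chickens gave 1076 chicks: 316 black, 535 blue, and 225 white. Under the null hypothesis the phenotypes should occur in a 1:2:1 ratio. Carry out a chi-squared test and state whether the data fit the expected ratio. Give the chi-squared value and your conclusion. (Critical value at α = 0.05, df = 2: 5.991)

15.426; not consistent

Total ratio parts = 4. Expected numbers out of 1076:
  black: 1076 × 1/4 = 269
  blue: 1076 × 2/4 = 538
  white: 1076 × 1/4 = 269
χ² = Σ (O − E)² / E
  black: (316 − 269)² / 269 = 8.2119
  blue: (535 − 538)² / 538 = 0.0167
  white: (225 − 269)² / 269 = 7.1970
χ² = 8.2119 + 0.0167 + 7.1970 = 15.4256 ≈ 15.426
Degrees of freedom = 3 − 1 = 2; critical value at α = 0.05 is 5.991.
Since 15.426 > 5.991, we reject the null hypothesis — the data do not fit the 1:2:1 ratio.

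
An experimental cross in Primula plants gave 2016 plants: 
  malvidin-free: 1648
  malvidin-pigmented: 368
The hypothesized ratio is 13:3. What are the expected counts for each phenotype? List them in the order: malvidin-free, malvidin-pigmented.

Total ratio parts = 16. Expected numbers out of 2016:
  malvidin-free: 2016 × 13/16 = 1638
  malvidin-pigmented: 2016 × 3/16 = 378

1638, 378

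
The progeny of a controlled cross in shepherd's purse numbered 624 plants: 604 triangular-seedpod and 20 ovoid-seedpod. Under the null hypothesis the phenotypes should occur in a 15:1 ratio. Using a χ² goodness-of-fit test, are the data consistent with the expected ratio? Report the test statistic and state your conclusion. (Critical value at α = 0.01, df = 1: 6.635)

Under the 15:1 hypothesis (Σ ratio = 16, N = 624):
  triangular-seedpod: 624 × 15/16 = 585
  ovoid-seedpod: 624 × 1/16 = 39
χ² = Σ (O − E)² / E
  triangular-seedpod: (604 − 585)² / 585 = 0.6171
  ovoid-seedpod: (20 − 39)² / 39 = 9.2564
χ² = 0.6171 + 9.2564 = 9.8735 ≈ 9.874
Degrees of freedom = 2 − 1 = 1; critical value at α = 0.01 is 6.635.
Since 9.874 > 6.635, we reject the null hypothesis — the data do not fit the 15:1 ratio.

9.874; not consistent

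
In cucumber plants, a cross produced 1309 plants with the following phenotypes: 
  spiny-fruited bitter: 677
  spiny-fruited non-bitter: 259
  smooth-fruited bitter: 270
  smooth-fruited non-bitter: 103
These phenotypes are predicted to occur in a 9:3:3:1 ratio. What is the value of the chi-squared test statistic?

The 9:3:3:1 ratio has 16 parts, so with N = 1309 the expected counts are:
  spiny-fruited bitter: 1309 × 9/16 = 736.3125
  spiny-fruited non-bitter: 1309 × 3/16 = 245.4375
  smooth-fruited bitter: 1309 × 3/16 = 245.4375
  smooth-fruited non-bitter: 1309 × 1/16 = 81.8125
χ² = Σ (O − E)² / E
  spiny-fruited bitter: (677 − 736.3125)² / 736.3125 = 4.7778
  spiny-fruited non-bitter: (259 − 245.4375)² / 245.4375 = 0.7494
  smooth-fruited bitter: (270 − 245.4375)² / 245.4375 = 2.4581
  smooth-fruited non-bitter: (103 − 81.8125)² / 81.8125 = 5.4871
χ² = 4.7778 + 0.7494 + 2.4581 + 5.4871 = 13.4724 ≈ 13.472

13.472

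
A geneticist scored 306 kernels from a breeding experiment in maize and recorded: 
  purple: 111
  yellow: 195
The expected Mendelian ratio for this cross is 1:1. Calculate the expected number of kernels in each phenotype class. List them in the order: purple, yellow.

153, 153

The 1:1 ratio has 2 parts, so with N = 306 the expected counts are:
  purple: 306 × 1/2 = 153
  yellow: 306 × 1/2 = 153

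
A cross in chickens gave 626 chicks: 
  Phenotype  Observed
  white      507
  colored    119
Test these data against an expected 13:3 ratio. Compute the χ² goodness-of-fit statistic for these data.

Total ratio parts = 16. Expected numbers out of 626:
  white: 626 × 13/16 = 508.625
  colored: 626 × 3/16 = 117.375
χ² = Σ (O − E)² / E
  white: (507 − 508.625)² / 508.625 = 0.0052
  colored: (119 − 117.375)² / 117.375 = 0.0225
χ² = 0.0052 + 0.0225 = 0.0277 ≈ 0.028

0.028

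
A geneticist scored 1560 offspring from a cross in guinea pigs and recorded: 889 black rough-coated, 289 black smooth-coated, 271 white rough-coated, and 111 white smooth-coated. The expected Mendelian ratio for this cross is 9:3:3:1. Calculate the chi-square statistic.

3.642

Under the 9:3:3:1 hypothesis (Σ ratio = 16, N = 1560):
  black rough-coated: 1560 × 9/16 = 877.5
  black smooth-coated: 1560 × 3/16 = 292.5
  white rough-coated: 1560 × 3/16 = 292.5
  white smooth-coated: 1560 × 1/16 = 97.5
χ² = Σ (O − E)² / E
  black rough-coated: (889 − 877.5)² / 877.5 = 0.1507
  black smooth-coated: (289 − 292.5)² / 292.5 = 0.0419
  white rough-coated: (271 − 292.5)² / 292.5 = 1.5803
  white smooth-coated: (111 − 97.5)² / 97.5 = 1.8692
χ² = 0.1507 + 0.0419 + 1.5803 + 1.8692 = 3.6421 ≈ 3.642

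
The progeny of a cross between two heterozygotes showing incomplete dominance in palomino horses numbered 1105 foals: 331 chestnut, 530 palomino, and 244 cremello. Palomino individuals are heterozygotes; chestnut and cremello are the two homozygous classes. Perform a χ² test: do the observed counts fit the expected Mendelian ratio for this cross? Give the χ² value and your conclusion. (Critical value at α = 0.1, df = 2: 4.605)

With incomplete dominance, a heterozygote × heterozygote cross gives a 1:2:1 phenotypic ratio.
Under the 1:2:1 hypothesis (Σ ratio = 4, N = 1105):
  chestnut: 1105 × 1/4 = 276.25
  palomino: 1105 × 2/4 = 552.5
  cremello: 1105 × 1/4 = 276.25
χ² = Σ (O − E)² / E
  chestnut: (331 − 276.25)² / 276.25 = 10.8509
  palomino: (530 − 552.5)² / 552.5 = 0.9163
  cremello: (244 − 276.25)² / 276.25 = 3.7649
χ² = 10.8509 + 0.9163 + 3.7649 = 15.5321 ≈ 15.532
Degrees of freedom = 3 − 1 = 2; critical value at α = 0.1 is 4.605.
Since 15.532 > 4.605, we reject the null hypothesis — the data do not fit the 1:2:1 ratio.

15.532; not consistent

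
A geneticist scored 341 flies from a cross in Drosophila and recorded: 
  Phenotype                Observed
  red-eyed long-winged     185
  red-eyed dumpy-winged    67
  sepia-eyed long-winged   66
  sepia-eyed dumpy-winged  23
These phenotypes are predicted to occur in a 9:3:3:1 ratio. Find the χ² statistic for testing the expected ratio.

0.589

Expected counts for N = 341 under a 9:3:3:1 ratio (total parts = 16):
  red-eyed long-winged: 341 × 9/16 = 191.8125
  red-eyed dumpy-winged: 341 × 3/16 = 63.9375
  sepia-eyed long-winged: 341 × 3/16 = 63.9375
  sepia-eyed dumpy-winged: 341 × 1/16 = 21.3125
χ² = Σ (O − E)² / E
  red-eyed long-winged: (185 − 191.8125)² / 191.8125 = 0.2420
  red-eyed dumpy-winged: (67 − 63.9375)² / 63.9375 = 0.1467
  sepia-eyed long-winged: (66 − 63.9375)² / 63.9375 = 0.0665
  sepia-eyed dumpy-winged: (23 − 21.3125)² / 21.3125 = 0.1336
χ² = 0.2420 + 0.1467 + 0.0665 + 0.1336 = 0.5888 ≈ 0.589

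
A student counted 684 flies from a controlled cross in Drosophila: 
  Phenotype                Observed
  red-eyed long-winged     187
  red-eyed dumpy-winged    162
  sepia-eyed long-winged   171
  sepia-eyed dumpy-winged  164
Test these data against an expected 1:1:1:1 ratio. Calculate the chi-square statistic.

2.257

Expected counts for N = 684 under a 1:1:1:1 ratio (total parts = 4):
  red-eyed long-winged: 684 × 1/4 = 171
  red-eyed dumpy-winged: 684 × 1/4 = 171
  sepia-eyed long-winged: 684 × 1/4 = 171
  sepia-eyed dumpy-winged: 684 × 1/4 = 171
χ² = Σ (O − E)² / E
  red-eyed long-winged: (187 − 171)² / 171 = 1.4971
  red-eyed dumpy-winged: (162 − 171)² / 171 = 0.4737
  sepia-eyed long-winged: (171 − 171)² / 171 = 0.0000
  sepia-eyed dumpy-winged: (164 − 171)² / 171 = 0.2865
χ² = 1.4971 + 0.4737 + 0.0000 + 0.2865 = 2.2573 ≈ 2.257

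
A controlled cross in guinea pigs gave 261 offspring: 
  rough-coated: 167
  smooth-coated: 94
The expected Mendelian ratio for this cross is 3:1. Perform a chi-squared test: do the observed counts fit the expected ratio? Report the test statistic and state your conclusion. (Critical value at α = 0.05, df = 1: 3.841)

Under the 3:1 hypothesis (Σ ratio = 4, N = 261):
  rough-coated: 261 × 3/4 = 195.75
  smooth-coated: 261 × 1/4 = 65.25
χ² = Σ (O − E)² / E
  rough-coated: (167 − 195.75)² / 195.75 = 4.2225
  smooth-coated: (94 − 65.25)² / 65.25 = 12.6676
χ² = 4.2225 + 12.6676 = 16.8901 ≈ 16.890
Degrees of freedom = 2 − 1 = 1; critical value at α = 0.05 is 3.841.
Since 16.890 > 3.841, we reject the null hypothesis — the data do not fit the 3:1 ratio.

16.890; not consistent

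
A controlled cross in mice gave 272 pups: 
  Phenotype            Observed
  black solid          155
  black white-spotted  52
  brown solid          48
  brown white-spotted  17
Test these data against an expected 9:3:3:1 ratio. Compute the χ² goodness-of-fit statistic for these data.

0.222

The 9:3:3:1 ratio has 16 parts, so with N = 272 the expected counts are:
  black solid: 272 × 9/16 = 153
  black white-spotted: 272 × 3/16 = 51
  brown solid: 272 × 3/16 = 51
  brown white-spotted: 272 × 1/16 = 17
χ² = Σ (O − E)² / E
  black solid: (155 − 153)² / 153 = 0.0261
  black white-spotted: (52 − 51)² / 51 = 0.0196
  brown solid: (48 − 51)² / 51 = 0.1765
  brown white-spotted: (17 − 17)² / 17 = 0.0000
χ² = 0.0261 + 0.0196 + 0.1765 + 0.0000 = 0.2222 ≈ 0.222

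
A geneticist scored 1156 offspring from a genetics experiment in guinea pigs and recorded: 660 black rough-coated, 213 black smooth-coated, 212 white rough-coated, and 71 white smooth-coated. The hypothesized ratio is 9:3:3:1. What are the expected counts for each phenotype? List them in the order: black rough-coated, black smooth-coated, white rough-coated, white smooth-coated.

650.25, 216.75, 216.75, 72.25

Under the 9:3:3:1 hypothesis (Σ ratio = 16, N = 1156):
  black rough-coated: 1156 × 9/16 = 650.25
  black smooth-coated: 1156 × 3/16 = 216.75
  white rough-coated: 1156 × 3/16 = 216.75
  white smooth-coated: 1156 × 1/16 = 72.25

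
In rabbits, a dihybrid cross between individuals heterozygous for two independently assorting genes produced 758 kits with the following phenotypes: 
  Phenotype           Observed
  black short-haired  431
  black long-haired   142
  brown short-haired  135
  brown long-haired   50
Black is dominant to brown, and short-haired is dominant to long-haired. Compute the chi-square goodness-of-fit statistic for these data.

A dihybrid F₂ with independent assortment and complete dominance at both loci gives a 9:3:3:1 phenotypic ratio.
The 9:3:3:1 ratio has 16 parts, so with N = 758 the expected counts are:
  black short-haired: 758 × 9/16 = 426.375
  black long-haired: 758 × 3/16 = 142.125
  brown short-haired: 758 × 3/16 = 142.125
  brown long-haired: 758 × 1/16 = 47.375
χ² = Σ (O − E)² / E
  black short-haired: (431 − 426.375)² / 426.375 = 0.0502
  black long-haired: (142 − 142.125)² / 142.125 = 0.0001
  brown short-haired: (135 − 142.125)² / 142.125 = 0.3572
  brown long-haired: (50 − 47.375)² / 47.375 = 0.1454
χ² = 0.0502 + 0.0001 + 0.3572 + 0.1454 = 0.5529 ≈ 0.553

0.553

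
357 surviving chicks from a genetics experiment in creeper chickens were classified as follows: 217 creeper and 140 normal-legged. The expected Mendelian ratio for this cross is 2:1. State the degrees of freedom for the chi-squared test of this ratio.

A goodness-of-fit test with 2 phenotype classes has df = 2 − 1 = 1.

1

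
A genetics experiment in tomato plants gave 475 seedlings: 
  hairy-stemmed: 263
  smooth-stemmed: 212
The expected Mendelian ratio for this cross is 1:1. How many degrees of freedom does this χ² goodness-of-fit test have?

A goodness-of-fit test with 2 phenotype classes has df = 2 − 1 = 1.

1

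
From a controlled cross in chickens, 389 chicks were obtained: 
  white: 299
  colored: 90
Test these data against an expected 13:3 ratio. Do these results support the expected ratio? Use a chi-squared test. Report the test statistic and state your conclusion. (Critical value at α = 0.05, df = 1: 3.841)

Under the 13:3 hypothesis (Σ ratio = 16, N = 389):
  white: 389 × 13/16 = 316.0625
  colored: 389 × 3/16 = 72.9375
χ² = Σ (O − E)² / E
  white: (299 − 316.0625)² / 316.0625 = 0.9211
  colored: (90 − 72.9375)² / 72.9375 = 3.9915
χ² = 0.9211 + 3.9915 = 4.9126 ≈ 4.913
Degrees of freedom = 2 − 1 = 1; critical value at α = 0.05 is 3.841.
Since 4.913 > 3.841, we reject the null hypothesis — the data do not fit the 13:3 ratio.

4.913; not consistent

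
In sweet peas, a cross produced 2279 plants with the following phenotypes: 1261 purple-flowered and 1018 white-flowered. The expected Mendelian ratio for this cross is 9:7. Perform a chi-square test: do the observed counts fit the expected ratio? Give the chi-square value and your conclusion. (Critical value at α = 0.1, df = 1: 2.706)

0.782; consistent

Expected counts for N = 2279 under a 9:7 ratio (total parts = 16):
  purple-flowered: 2279 × 9/16 = 1281.9375
  white-flowered: 2279 × 7/16 = 997.0625
χ² = Σ (O − E)² / E
  purple-flowered: (1261 − 1281.9375)² / 1281.9375 = 0.3420
  white-flowered: (1018 − 997.0625)² / 997.0625 = 0.4397
χ² = 0.3420 + 0.4397 = 0.7817 ≈ 0.782
Degrees of freedom = 2 − 1 = 1; critical value at α = 0.1 is 2.706.
Since 0.782 < 2.706, we fail to reject the null hypothesis — the data are consistent with the 9:7 ratio.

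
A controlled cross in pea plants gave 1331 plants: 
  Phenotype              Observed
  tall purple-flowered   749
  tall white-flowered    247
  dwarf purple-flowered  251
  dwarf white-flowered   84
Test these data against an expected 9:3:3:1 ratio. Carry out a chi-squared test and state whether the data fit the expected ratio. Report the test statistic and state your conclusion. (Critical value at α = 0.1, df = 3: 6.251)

0.043; consistent

Total ratio parts = 16. Expected numbers out of 1331:
  tall purple-flowered: 1331 × 9/16 = 748.6875
  tall white-flowered: 1331 × 3/16 = 249.5625
  dwarf purple-flowered: 1331 × 3/16 = 249.5625
  dwarf white-flowered: 1331 × 1/16 = 83.1875
χ² = Σ (O − E)² / E
  tall purple-flowered: (749 − 748.6875)² / 748.6875 = 0.0001
  tall white-flowered: (247 − 249.5625)² / 249.5625 = 0.0263
  dwarf purple-flowered: (251 − 249.5625)² / 249.5625 = 0.0083
  dwarf white-flowered: (84 − 83.1875)² / 83.1875 = 0.0079
χ² = 0.0001 + 0.0263 + 0.0083 + 0.0079 = 0.0426 ≈ 0.043
Degrees of freedom = 4 − 1 = 3; critical value at α = 0.1 is 6.251.
Since 0.043 < 6.251, we fail to reject the null hypothesis — the data are consistent with the 9:3:3:1 ratio.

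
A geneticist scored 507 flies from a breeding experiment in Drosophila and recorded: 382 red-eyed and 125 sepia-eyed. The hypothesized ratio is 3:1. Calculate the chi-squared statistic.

Total ratio parts = 4. Expected numbers out of 507:
  red-eyed: 507 × 3/4 = 380.25
  sepia-eyed: 507 × 1/4 = 126.75
χ² = Σ (O − E)² / E
  red-eyed: (382 − 380.25)² / 380.25 = 0.0081
  sepia-eyed: (125 − 126.75)² / 126.75 = 0.0242
χ² = 0.0081 + 0.0242 = 0.0323 ≈ 0.032

0.032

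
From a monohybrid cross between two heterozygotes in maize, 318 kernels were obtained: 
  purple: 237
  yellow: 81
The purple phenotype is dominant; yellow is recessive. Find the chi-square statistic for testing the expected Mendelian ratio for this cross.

0.038

For a monohybrid cross between heterozygotes with complete dominance, the expected phenotypic ratio is 3:1.
The 3:1 ratio has 4 parts, so with N = 318 the expected counts are:
  purple: 318 × 3/4 = 238.5
  yellow: 318 × 1/4 = 79.5
χ² = Σ (O − E)² / E
  purple: (237 − 238.5)² / 238.5 = 0.0094
  yellow: (81 − 79.5)² / 79.5 = 0.0283
χ² = 0.0094 + 0.0283 = 0.0377 ≈ 0.038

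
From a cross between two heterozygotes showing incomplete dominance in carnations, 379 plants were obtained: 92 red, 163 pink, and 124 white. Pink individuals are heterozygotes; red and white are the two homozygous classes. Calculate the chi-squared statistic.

12.815

With incomplete dominance, a heterozygote × heterozygote cross gives a 1:2:1 phenotypic ratio.
Total ratio parts = 4. Expected numbers out of 379:
  red: 379 × 1/4 = 94.75
  pink: 379 × 2/4 = 189.5
  white: 379 × 1/4 = 94.75
χ² = Σ (O − E)² / E
  red: (92 − 94.75)² / 94.75 = 0.0798
  pink: (163 − 189.5)² / 189.5 = 3.7058
  white: (124 − 94.75)² / 94.75 = 9.0297
χ² = 0.0798 + 3.7058 + 9.0297 = 12.8153 ≈ 12.815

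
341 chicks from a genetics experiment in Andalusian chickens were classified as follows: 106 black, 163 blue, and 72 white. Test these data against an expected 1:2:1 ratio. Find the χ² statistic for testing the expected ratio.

Expected counts for N = 341 under a 1:2:1 ratio (total parts = 4):
  black: 341 × 1/4 = 85.25
  blue: 341 × 2/4 = 170.5
  white: 341 × 1/4 = 85.25
χ² = Σ (O − E)² / E
  black: (106 − 85.25)² / 85.25 = 5.0506
  blue: (163 − 170.5)² / 170.5 = 0.3299
  white: (72 − 85.25)² / 85.25 = 2.0594
χ² = 5.0506 + 0.3299 + 2.0594 = 7.4399 ≈ 7.440

7.440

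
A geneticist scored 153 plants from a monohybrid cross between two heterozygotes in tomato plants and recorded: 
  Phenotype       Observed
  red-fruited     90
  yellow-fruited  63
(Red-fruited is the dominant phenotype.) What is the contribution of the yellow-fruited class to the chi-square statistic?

For a monohybrid cross between heterozygotes with complete dominance, the expected phenotypic ratio is 3:1.
Total ratio parts = 4. Expected numbers out of 153:
  red-fruited: 153 × 3/4 = 114.75
  yellow-fruited: 153 × 1/4 = 38.25
Contribution of yellow-fruited: (63 − 38.25)² / 38.25 = 16.0147

16.015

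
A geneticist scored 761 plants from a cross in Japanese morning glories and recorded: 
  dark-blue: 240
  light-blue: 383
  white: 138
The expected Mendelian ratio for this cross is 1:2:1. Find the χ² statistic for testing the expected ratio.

27.376

Expected counts for N = 761 under a 1:2:1 ratio (total parts = 4):
  dark-blue: 761 × 1/4 = 190.25
  light-blue: 761 × 2/4 = 380.5
  white: 761 × 1/4 = 190.25
χ² = Σ (O − E)² / E
  dark-blue: (240 − 190.25)² / 190.25 = 13.0095
  light-blue: (383 − 380.5)² / 380.5 = 0.0164
  white: (138 − 190.25)² / 190.25 = 14.3499
χ² = 13.0095 + 0.0164 + 14.3499 = 27.3758 ≈ 27.376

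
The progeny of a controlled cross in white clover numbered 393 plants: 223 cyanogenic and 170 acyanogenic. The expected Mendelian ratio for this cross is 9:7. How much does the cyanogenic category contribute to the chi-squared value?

Total ratio parts = 16. Expected numbers out of 393:
  cyanogenic: 393 × 9/16 = 221.0625
  acyanogenic: 393 × 7/16 = 171.9375
Contribution of cyanogenic: (223 − 221.0625)² / 221.0625 = 0.0170

0.017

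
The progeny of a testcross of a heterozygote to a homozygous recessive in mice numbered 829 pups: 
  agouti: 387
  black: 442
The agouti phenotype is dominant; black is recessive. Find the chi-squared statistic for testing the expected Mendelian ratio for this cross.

A testcross of a heterozygote (Aa × aa) gives a 1:1 phenotypic ratio.
Total ratio parts = 2. Expected numbers out of 829:
  agouti: 829 × 1/2 = 414.5
  black: 829 × 1/2 = 414.5
χ² = Σ (O − E)² / E
  agouti: (387 − 414.5)² / 414.5 = 1.8245
  black: (442 − 414.5)² / 414.5 = 1.8245
χ² = 1.8245 + 1.8245 = 3.649

3.649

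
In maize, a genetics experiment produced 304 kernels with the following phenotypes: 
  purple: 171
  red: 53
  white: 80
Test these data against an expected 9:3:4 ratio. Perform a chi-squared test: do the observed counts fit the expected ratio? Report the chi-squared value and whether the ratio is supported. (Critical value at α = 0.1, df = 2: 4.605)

Expected counts for N = 304 under a 9:3:4 ratio (total parts = 16):
  purple: 304 × 9/16 = 171
  red: 304 × 3/16 = 57
  white: 304 × 4/16 = 76
χ² = Σ (O − E)² / E
  purple: (171 − 171)² / 171 = 0.0000
  red: (53 − 57)² / 57 = 0.2807
  white: (80 − 76)² / 76 = 0.2105
χ² = 0.0000 + 0.2807 + 0.2105 = 0.4912 ≈ 0.491
Degrees of freedom = 3 − 1 = 2; critical value at α = 0.1 is 4.605.
Since 0.491 < 4.605, we fail to reject the null hypothesis — the data are consistent with the 9:3:4 ratio.

0.491; consistent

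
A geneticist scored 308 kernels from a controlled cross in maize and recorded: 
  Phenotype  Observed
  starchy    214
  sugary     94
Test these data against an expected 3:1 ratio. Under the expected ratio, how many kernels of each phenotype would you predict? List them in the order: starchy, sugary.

Under the 3:1 hypothesis (Σ ratio = 4, N = 308):
  starchy: 308 × 3/4 = 231
  sugary: 308 × 1/4 = 77

231, 77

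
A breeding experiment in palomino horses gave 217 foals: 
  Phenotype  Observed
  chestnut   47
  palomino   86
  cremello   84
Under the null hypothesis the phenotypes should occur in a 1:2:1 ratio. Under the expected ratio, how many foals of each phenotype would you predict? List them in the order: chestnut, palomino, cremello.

The 1:2:1 ratio has 4 parts, so with N = 217 the expected counts are:
  chestnut: 217 × 1/4 = 54.25
  palomino: 217 × 2/4 = 108.5
  cremello: 217 × 1/4 = 54.25

54.25, 108.5, 54.25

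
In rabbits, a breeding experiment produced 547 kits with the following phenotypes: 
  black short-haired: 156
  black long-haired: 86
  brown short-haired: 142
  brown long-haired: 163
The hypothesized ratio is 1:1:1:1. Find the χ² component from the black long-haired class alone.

Total ratio parts = 4. Expected numbers out of 547:
  black short-haired: 547 × 1/4 = 136.75
  black long-haired: 547 × 1/4 = 136.75
  brown short-haired: 547 × 1/4 = 136.75
  brown long-haired: 547 × 1/4 = 136.75
Contribution of black long-haired: (86 − 136.75)² / 136.75 = 18.8341

18.834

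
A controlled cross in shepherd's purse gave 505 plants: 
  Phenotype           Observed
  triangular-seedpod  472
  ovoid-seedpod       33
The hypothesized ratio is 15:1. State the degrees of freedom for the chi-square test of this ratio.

1

A goodness-of-fit test with 2 phenotype classes has df = 2 − 1 = 1.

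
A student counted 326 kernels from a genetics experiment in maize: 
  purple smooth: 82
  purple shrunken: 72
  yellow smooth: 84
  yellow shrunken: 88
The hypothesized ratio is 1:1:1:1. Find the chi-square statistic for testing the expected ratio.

1.706

The 1:1:1:1 ratio has 4 parts, so with N = 326 the expected counts are:
  purple smooth: 326 × 1/4 = 81.5
  purple shrunken: 326 × 1/4 = 81.5
  yellow smooth: 326 × 1/4 = 81.5
  yellow shrunken: 326 × 1/4 = 81.5
χ² = Σ (O − E)² / E
  purple smooth: (82 − 81.5)² / 81.5 = 0.0031
  purple shrunken: (72 − 81.5)² / 81.5 = 1.1074
  yellow smooth: (84 − 81.5)² / 81.5 = 0.0767
  yellow shrunken: (88 − 81.5)² / 81.5 = 0.5184
χ² = 0.0031 + 1.1074 + 0.0767 + 0.5184 = 1.7056 ≈ 1.706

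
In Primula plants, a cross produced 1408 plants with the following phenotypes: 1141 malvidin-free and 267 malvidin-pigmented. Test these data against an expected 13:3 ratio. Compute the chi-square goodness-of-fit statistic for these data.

Expected counts for N = 1408 under a 13:3 ratio (total parts = 16):
  malvidin-free: 1408 × 13/16 = 1144
  malvidin-pigmented: 1408 × 3/16 = 264
χ² = Σ (O − E)² / E
  malvidin-free: (1141 − 1144)² / 1144 = 0.0079
  malvidin-pigmented: (267 − 264)² / 264 = 0.0341
χ² = 0.0079 + 0.0341 = 0.042

0.042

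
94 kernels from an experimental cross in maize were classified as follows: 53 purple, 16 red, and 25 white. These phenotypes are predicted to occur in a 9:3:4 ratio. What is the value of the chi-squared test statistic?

Under the 9:3:4 hypothesis (Σ ratio = 16, N = 94):
  purple: 94 × 9/16 = 52.875
  red: 94 × 3/16 = 17.625
  white: 94 × 4/16 = 23.5
χ² = Σ (O − E)² / E
  purple: (53 − 52.875)² / 52.875 = 0.0003
  red: (16 − 17.625)² / 17.625 = 0.1498
  white: (25 − 23.5)² / 23.5 = 0.0957
χ² = 0.0003 + 0.1498 + 0.0957 = 0.2458 ≈ 0.246

0.246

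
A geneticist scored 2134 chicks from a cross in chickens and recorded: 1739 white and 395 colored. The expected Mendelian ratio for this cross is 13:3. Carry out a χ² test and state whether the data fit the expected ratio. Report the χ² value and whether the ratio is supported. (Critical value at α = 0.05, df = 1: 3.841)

Under the 13:3 hypothesis (Σ ratio = 16, N = 2134):
  white: 2134 × 13/16 = 1733.875
  colored: 2134 × 3/16 = 400.125
χ² = Σ (O − E)² / E
  white: (1739 − 1733.875)² / 1733.875 = 0.0151
  colored: (395 − 400.125)² / 400.125 = 0.0656
χ² = 0.0151 + 0.0656 = 0.0807 ≈ 0.081
Degrees of freedom = 2 − 1 = 1; critical value at α = 0.05 is 3.841.
Since 0.081 < 3.841, we fail to reject the null hypothesis — the data are consistent with the 13:3 ratio.

0.081; consistent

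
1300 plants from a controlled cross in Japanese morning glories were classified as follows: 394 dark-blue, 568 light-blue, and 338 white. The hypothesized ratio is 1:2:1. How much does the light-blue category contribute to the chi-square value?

10.345

The 1:2:1 ratio has 4 parts, so with N = 1300 the expected counts are:
  dark-blue: 1300 × 1/4 = 325
  light-blue: 1300 × 2/4 = 650
  white: 1300 × 1/4 = 325
Contribution of light-blue: (568 − 650)² / 650 = 10.3446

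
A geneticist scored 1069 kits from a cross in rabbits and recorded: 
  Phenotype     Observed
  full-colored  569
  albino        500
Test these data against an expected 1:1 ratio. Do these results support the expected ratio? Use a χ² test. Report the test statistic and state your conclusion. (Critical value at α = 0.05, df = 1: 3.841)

The 1:1 ratio has 2 parts, so with N = 1069 the expected counts are:
  full-colored: 1069 × 1/2 = 534.5
  albino: 1069 × 1/2 = 534.5
χ² = Σ (O − E)² / E
  full-colored: (569 − 534.5)² / 534.5 = 2.2268
  albino: (500 − 534.5)² / 534.5 = 2.2268
χ² = 2.2268 + 2.2268 = 4.4536 ≈ 4.454
Degrees of freedom = 2 − 1 = 1; critical value at α = 0.05 is 3.841.
Since 4.454 > 3.841, we reject the null hypothesis — the data do not fit the 1:1 ratio.

4.454; not consistent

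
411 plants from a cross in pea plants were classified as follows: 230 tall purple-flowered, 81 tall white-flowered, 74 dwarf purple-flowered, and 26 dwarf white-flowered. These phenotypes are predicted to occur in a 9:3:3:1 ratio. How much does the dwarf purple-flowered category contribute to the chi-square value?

The 9:3:3:1 ratio has 16 parts, so with N = 411 the expected counts are:
  tall purple-flowered: 411 × 9/16 = 231.1875
  tall white-flowered: 411 × 3/16 = 77.0625
  dwarf purple-flowered: 411 × 3/16 = 77.0625
  dwarf white-flowered: 411 × 1/16 = 25.6875
Contribution of dwarf purple-flowered: (74 − 77.0625)² / 77.0625 = 0.1217

0.122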